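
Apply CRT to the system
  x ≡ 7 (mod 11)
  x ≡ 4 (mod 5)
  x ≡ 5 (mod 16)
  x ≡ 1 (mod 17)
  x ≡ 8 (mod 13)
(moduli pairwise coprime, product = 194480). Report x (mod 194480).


Product of moduli M = 11 · 5 · 16 · 17 · 13 = 194480.
Merge one congruence at a time:
  Start: x ≡ 7 (mod 11).
  Combine with x ≡ 4 (mod 5); new modulus lcm = 55.
    Write x = 7 + 11·t and substitute into x ≡ 4 (mod 5): 11·t ≡ 4 − 7 = -3 (mod 5).
    Reduce coefficients mod 5: 1·t ≡ 2 (mod 5).
    So t ≡ 2 (mod 5).
    Then x = 7 + 11·2 = 29, valid modulo lcm(11, 5) = 55: x ≡ 29 (mod 55).
  Combine with x ≡ 5 (mod 16); new modulus lcm = 880.
    Write x = 29 + 55·t and substitute into x ≡ 5 (mod 16): 55·t ≡ 5 − 29 = -24 (mod 16).
    Reduce coefficients mod 16: 7·t ≡ 8 (mod 16).
    The inverse of 7 mod 16 is 7 (since 7·7 = 49 = 3·16 + 1), so t ≡ 7·8 = 56 ≡ 8 (mod 16).
    Then x = 29 + 55·8 = 469, valid modulo lcm(55, 16) = 880: x ≡ 469 (mod 880).
  Combine with x ≡ 1 (mod 17); new modulus lcm = 14960.
    Write x = 469 + 880·t and substitute into x ≡ 1 (mod 17): 880·t ≡ 1 − 469 = -468 (mod 17).
    Reduce coefficients mod 17: 13·t ≡ 8 (mod 17).
    The inverse of 13 mod 17 is 4 (since 13·4 = 52 = 3·17 + 1), so t ≡ 4·8 = 32 ≡ 15 (mod 17).
    Then x = 469 + 880·15 = 13669, valid modulo lcm(880, 17) = 14960: x ≡ 13669 (mod 14960).
  Combine with x ≡ 8 (mod 13); new modulus lcm = 194480.
    Write x = 13669 + 14960·t and substitute into x ≡ 8 (mod 13): 14960·t ≡ 8 − 13669 = -13661 (mod 13).
    Reduce coefficients mod 13: 10·t ≡ 2 (mod 13).
    The inverse of 10 mod 13 is 4 (since 10·4 = 40 = 3·13 + 1), so t ≡ 4·2 = 8 ≡ 8 (mod 13).
    Then x = 13669 + 14960·8 = 133349, valid modulo lcm(14960, 13) = 194480: x ≡ 133349 (mod 194480).
Verify against each original: 133349 mod 11 = 7, 133349 mod 5 = 4, 133349 mod 16 = 5, 133349 mod 17 = 1, 133349 mod 13 = 8.

x ≡ 133349 (mod 194480).


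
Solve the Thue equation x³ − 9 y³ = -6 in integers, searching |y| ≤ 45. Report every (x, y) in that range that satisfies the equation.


The equation is x³ - 9y³ = -6. For fixed y, x³ = 9·y³ − 6, so a solution requires the RHS to be a perfect cube.
Strategy: iterate y from -45 to 45, compute RHS = 9·y³ − 6, and check whether it is a (positive or negative) perfect cube.
Check small values of y:
  y = 0: RHS = -6 is not a perfect cube.
  y = 1: RHS = 3 is not a perfect cube.
  y = -1: RHS = -15 is not a perfect cube.
  y = 2: RHS = 66 is not a perfect cube.
  y = -2: RHS = -78 is not a perfect cube.
  y = 3: RHS = 237 is not a perfect cube.
  y = -3: RHS = -249 is not a perfect cube.
Continuing the search up to |y| = 45 finds no solutions either.
No (x, y) in the scanned range satisfies the equation.

No integer solutions with |y| ≤ 45.


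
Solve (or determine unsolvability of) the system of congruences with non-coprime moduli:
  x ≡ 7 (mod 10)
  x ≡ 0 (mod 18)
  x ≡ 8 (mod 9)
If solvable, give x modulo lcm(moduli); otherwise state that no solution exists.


Moduli 10, 18, 9 are not pairwise coprime, so CRT works modulo lcm(m_i) when all pairwise compatibility conditions hold.
Pairwise compatibility: gcd(m_i, m_j) must divide a_i - a_j for every pair.
Merge one congruence at a time:
  Start: x ≡ 7 (mod 10).
  Combine with x ≡ 0 (mod 18): gcd(10, 18) = 2, and 0 - 7 = -7 is NOT divisible by 2.
    ⇒ system is inconsistent (no integer solution).

No solution (the system is inconsistent).


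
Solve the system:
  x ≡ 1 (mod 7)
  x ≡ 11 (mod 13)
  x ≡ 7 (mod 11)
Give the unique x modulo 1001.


Moduli 7, 13, 11 are pairwise coprime; by CRT there is a unique solution modulo M = 7 · 13 · 11 = 1001.
Solve pairwise, accumulating the modulus:
  Start with x ≡ 1 (mod 7).
  Combine with x ≡ 11 (mod 13): since gcd(7, 13) = 1, we get a unique residue mod 91.
    Write x = 1 + 7·t and substitute into x ≡ 11 (mod 13): 7·t ≡ 11 − 1 = 10 (mod 13).
    The inverse of 7 mod 13 is 2 (since 7·2 = 14 = 1·13 + 1), so t ≡ 2·10 = 20 ≡ 7 (mod 13).
    Then x = 1 + 7·7 = 50, valid modulo lcm(7, 13) = 91: x ≡ 50 (mod 91).
  Combine with x ≡ 7 (mod 11): since gcd(91, 11) = 1, we get a unique residue mod 1001.
    Write x = 50 + 91·t and substitute into x ≡ 7 (mod 11): 91·t ≡ 7 − 50 = -43 (mod 11).
    Reduce coefficients mod 11: 3·t ≡ 1 (mod 11).
    The inverse of 3 mod 11 is 4 (since 3·4 = 12 = 1·11 + 1), so t ≡ 4·1 = 4 ≡ 4 (mod 11).
    Then x = 50 + 91·4 = 414, valid modulo lcm(91, 11) = 1001: x ≡ 414 (mod 1001).
Verify: 414 mod 7 = 1 ✓, 414 mod 13 = 11 ✓, 414 mod 11 = 7 ✓.

x ≡ 414 (mod 1001).


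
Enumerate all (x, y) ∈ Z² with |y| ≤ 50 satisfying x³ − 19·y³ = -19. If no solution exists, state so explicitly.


The equation is x³ - 19y³ = -19. For fixed y, x³ = 19·y³ − 19, so a solution requires the RHS to be a perfect cube.
Strategy: iterate y from -50 to 50, compute RHS = 19·y³ − 19, and check whether it is a (positive or negative) perfect cube.
Check small values of y:
  y = 0: RHS = -19 is not a perfect cube.
  y = 1: RHS = 0 = (0)³ ⇒ x = 0 works.
  y = -1: RHS = -38 is not a perfect cube.
  y = 2: RHS = 133 is not a perfect cube.
  y = -2: RHS = -171 is not a perfect cube.
  y = 3: RHS = 494 is not a perfect cube.
  y = -3: RHS = -532 is not a perfect cube.
Continuing the search up to |y| = 50 finds no further solutions beyond those listed.
Collected solutions: (0, 1).

Solutions (with |y| ≤ 50): (0, 1).


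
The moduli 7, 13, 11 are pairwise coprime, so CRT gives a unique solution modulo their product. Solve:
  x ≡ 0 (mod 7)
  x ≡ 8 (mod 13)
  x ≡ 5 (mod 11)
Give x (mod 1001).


Moduli 7, 13, 11 are pairwise coprime; by CRT there is a unique solution modulo M = 7 · 13 · 11 = 1001.
Solve pairwise, accumulating the modulus:
  Start with x ≡ 0 (mod 7).
  Combine with x ≡ 8 (mod 13): since gcd(7, 13) = 1, we get a unique residue mod 91.
    Write x = 0 + 7·t and substitute into x ≡ 8 (mod 13): 7·t ≡ 8 − 0 = 8 (mod 13).
    The inverse of 7 mod 13 is 2 (since 7·2 = 14 = 1·13 + 1), so t ≡ 2·8 = 16 ≡ 3 (mod 13).
    Then x = 0 + 7·3 = 21, valid modulo lcm(7, 13) = 91: x ≡ 21 (mod 91).
  Combine with x ≡ 5 (mod 11): since gcd(91, 11) = 1, we get a unique residue mod 1001.
    Write x = 21 + 91·t and substitute into x ≡ 5 (mod 11): 91·t ≡ 5 − 21 = -16 (mod 11).
    Reduce coefficients mod 11: 3·t ≡ 6 (mod 11).
    The inverse of 3 mod 11 is 4 (since 3·4 = 12 = 1·11 + 1), so t ≡ 4·6 = 24 ≡ 2 (mod 11).
    Then x = 21 + 91·2 = 203, valid modulo lcm(91, 11) = 1001: x ≡ 203 (mod 1001).
Verify: 203 mod 7 = 0 ✓, 203 mod 13 = 8 ✓, 203 mod 11 = 5 ✓.

x ≡ 203 (mod 1001).


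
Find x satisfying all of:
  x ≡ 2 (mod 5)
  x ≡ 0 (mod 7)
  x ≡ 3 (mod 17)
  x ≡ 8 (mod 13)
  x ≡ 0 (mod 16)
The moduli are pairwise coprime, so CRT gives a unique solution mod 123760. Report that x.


Product of moduli M = 5 · 7 · 17 · 13 · 16 = 123760.
Merge one congruence at a time:
  Start: x ≡ 2 (mod 5).
  Combine with x ≡ 0 (mod 7); new modulus lcm = 35.
    Write x = 2 + 5·t and substitute into x ≡ 0 (mod 7): 5·t ≡ 0 − 2 = -2 (mod 7).
    Reduce coefficients mod 7: 5·t ≡ 5 (mod 7).
    The inverse of 5 mod 7 is 3 (since 5·3 = 15 = 2·7 + 1), so t ≡ 3·5 = 15 ≡ 1 (mod 7).
    Then x = 2 + 5·1 = 7, valid modulo lcm(5, 7) = 35: x ≡ 7 (mod 35).
  Combine with x ≡ 3 (mod 17); new modulus lcm = 595.
    Write x = 7 + 35·t and substitute into x ≡ 3 (mod 17): 35·t ≡ 3 − 7 = -4 (mod 17).
    Reduce coefficients mod 17: 1·t ≡ 13 (mod 17).
    So t ≡ 13 (mod 17).
    Then x = 7 + 35·13 = 462, valid modulo lcm(35, 17) = 595: x ≡ 462 (mod 595).
  Combine with x ≡ 8 (mod 13); new modulus lcm = 7735.
    Write x = 462 + 595·t and substitute into x ≡ 8 (mod 13): 595·t ≡ 8 − 462 = -454 (mod 13).
    Reduce coefficients mod 13: 10·t ≡ 1 (mod 13).
    The inverse of 10 mod 13 is 4 (since 10·4 = 40 = 3·13 + 1), so t ≡ 4·1 = 4 ≡ 4 (mod 13).
    Then x = 462 + 595·4 = 2842, valid modulo lcm(595, 13) = 7735: x ≡ 2842 (mod 7735).
  Combine with x ≡ 0 (mod 16); new modulus lcm = 123760.
    Write x = 2842 + 7735·t and substitute into x ≡ 0 (mod 16): 7735·t ≡ 0 − 2842 = -2842 (mod 16).
    Reduce coefficients mod 16: 7·t ≡ 6 (mod 16).
    The inverse of 7 mod 16 is 7 (since 7·7 = 49 = 3·16 + 1), so t ≡ 7·6 = 42 ≡ 10 (mod 16).
    Then x = 2842 + 7735·10 = 80192, valid modulo lcm(7735, 16) = 123760: x ≡ 80192 (mod 123760).
Verify against each original: 80192 mod 5 = 2, 80192 mod 7 = 0, 80192 mod 17 = 3, 80192 mod 13 = 8, 80192 mod 16 = 0.

x ≡ 80192 (mod 123760).


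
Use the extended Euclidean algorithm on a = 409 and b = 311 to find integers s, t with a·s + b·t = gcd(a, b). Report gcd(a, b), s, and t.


Euclidean algorithm on (409, 311) — divide until remainder is 0:
  409 = 1 · 311 + 98
  311 = 3 · 98 + 17
  98 = 5 · 17 + 13
  17 = 1 · 13 + 4
  13 = 3 · 4 + 1
  4 = 4 · 1 + 0
gcd(409, 311) = 1.
Track Bezout coefficients alongside the remainders: start with r₀ = 409 = a·1 + b·0 (s = 1, t = 0) and r₁ = 311 = a·0 + b·1 (s = 0, t = 1); each new remainder r_{k+1} = r_{k-1} − q_k·r_k inherits s_{k+1} = s_{k-1} − q_k·s_k, t_{k+1} = t_{k-1} − q_k·t_k, so r_k = a·s_k + b·t_k at every step:
  q = 1: r = 98, s = 1 − 1·0 = 1, t = 0 − 1·1 = -1  (check: 409·1 + 311·(-1) = 98)
  q = 3: r = 17, s = 0 − 3·1 = -3, t = 1 − 3·(-1) = 4  (check: 409·(-3) + 311·4 = 17)
  q = 5: r = 13, s = 1 − 5·(-3) = 16, t = -1 − 5·4 = -21  (check: 409·16 + 311·(-21) = 13)
  q = 1: r = 4, s = -3 − 1·16 = -19, t = 4 − 1·(-21) = 25  (check: 409·(-19) + 311·25 = 4)
  q = 3: r = 1, s = 16 − 3·(-19) = 73, t = -21 − 3·25 = -96  (check: 409·73 + 311·(-96) = 1)
The row with r = 1 (the gcd) gives the Bezout coefficients s = 73, t = -96.
Result: 409 · (73) + 311 · (-96) = 1.

gcd(409, 311) = 1; s = 73, t = -96 (check: 409·73 + 311·(-96) = 1).


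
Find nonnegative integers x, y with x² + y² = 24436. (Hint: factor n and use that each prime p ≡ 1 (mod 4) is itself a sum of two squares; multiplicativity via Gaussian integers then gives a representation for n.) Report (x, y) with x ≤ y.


Step 1: Factor n = 24436 = 2^2 · 41 · 149.
Step 2: Check the mod-4 condition on each prime factor: 2 = 2 (special); 41 ≡ 1 (mod 4), exponent 1; 149 ≡ 1 (mod 4), exponent 1.
All primes ≡ 3 (mod 4) appear to even exponent (or don't appear), so by the two-squares theorem n IS expressible as a sum of two squares.
Step 3: Build a representation. Group n = k² · m with k = 2 and m = 41 · 149 = 6109 (a product of primes ≡ 1 (mod 4)); a representation of m scales to one of n via (k·x)² + (k·y)² = k²(x² + y²). Each prime p ≡ 1 (mod 4) is itself a sum of two squares; find a² by testing p − a² for a perfect square:
  41: 41 − 1² = 40, 41 − 2² = 37, 41 − 3² = 32, 41 − 4² = 25 = 5² ⇒ 41 = 4² + 5².
  149: 149 − 1² = 148, 149 − 2² = 145, 149 − 3² = 140, 149 − 4² = 133, 149 − 5² = 124, 149 − 6² = 113, 149 − 7² = 100 = 10² ⇒ 149 = 7² + 10².
  Combine using the Brahmagupta–Fibonacci identity (a² + b²)(c² + d²) = (ac − bd)² + (ad + bc)² = (ac + bd)² + (ad − bc)²:
  41 · 149 = 6109: from (4² + 5²)(7² + 10²), take (4·7 − 5·10, 4·10 + 5·7) = (28 − 50, 40 + 35) = (-22, 75); dropping signs (only squares matter) gives (22, 75); check 22² + 75² = 484 + 5625 = 6109 ✓.
  Scale by k = 2: (2·22, 2·75) = (44, 150).
Step 4: Order so x ≤ y and verify: 44² + 150² = 1936 + 22500 = 24436 = n. ✓

n = 24436 = 44² + 150² (one valid representation with x ≤ y).


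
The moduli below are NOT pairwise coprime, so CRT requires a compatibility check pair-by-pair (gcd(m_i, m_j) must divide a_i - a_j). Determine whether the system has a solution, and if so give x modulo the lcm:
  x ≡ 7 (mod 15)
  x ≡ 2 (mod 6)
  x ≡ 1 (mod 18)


Moduli 15, 6, 18 are not pairwise coprime, so CRT works modulo lcm(m_i) when all pairwise compatibility conditions hold.
Pairwise compatibility: gcd(m_i, m_j) must divide a_i - a_j for every pair.
Merge one congruence at a time:
  Start: x ≡ 7 (mod 15).
  Combine with x ≡ 2 (mod 6): gcd(15, 6) = 3, and 2 - 7 = -5 is NOT divisible by 3.
    ⇒ system is inconsistent (no integer solution).

No solution (the system is inconsistent).


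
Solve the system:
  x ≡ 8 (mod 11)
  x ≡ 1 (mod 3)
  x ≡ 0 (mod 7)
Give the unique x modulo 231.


Moduli 11, 3, 7 are pairwise coprime; by CRT there is a unique solution modulo M = 11 · 3 · 7 = 231.
Solve pairwise, accumulating the modulus:
  Start with x ≡ 8 (mod 11).
  Combine with x ≡ 1 (mod 3): since gcd(11, 3) = 1, we get a unique residue mod 33.
    Write x = 8 + 11·t and substitute into x ≡ 1 (mod 3): 11·t ≡ 1 − 8 = -7 (mod 3).
    Reduce coefficients mod 3: 2·t ≡ 2 (mod 3).
    The inverse of 2 mod 3 is 2 (since 2·2 = 4 = 1·3 + 1), so t ≡ 2·2 = 4 ≡ 1 (mod 3).
    Then x = 8 + 11·1 = 19, valid modulo lcm(11, 3) = 33: x ≡ 19 (mod 33).
  Combine with x ≡ 0 (mod 7): since gcd(33, 7) = 1, we get a unique residue mod 231.
    Write x = 19 + 33·t and substitute into x ≡ 0 (mod 7): 33·t ≡ 0 − 19 = -19 (mod 7).
    Reduce coefficients mod 7: 5·t ≡ 2 (mod 7).
    The inverse of 5 mod 7 is 3 (since 5·3 = 15 = 2·7 + 1), so t ≡ 3·2 = 6 ≡ 6 (mod 7).
    Then x = 19 + 33·6 = 217, valid modulo lcm(33, 7) = 231: x ≡ 217 (mod 231).
Verify: 217 mod 11 = 8 ✓, 217 mod 3 = 1 ✓, 217 mod 7 = 0 ✓.

x ≡ 217 (mod 231).


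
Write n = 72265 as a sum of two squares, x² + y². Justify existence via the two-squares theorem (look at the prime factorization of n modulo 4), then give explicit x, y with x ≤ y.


Step 1: Factor n = 72265 = 5 · 97 · 149.
Step 2: Check the mod-4 condition on each prime factor: 5 ≡ 1 (mod 4), exponent 1; 97 ≡ 1 (mod 4), exponent 1; 149 ≡ 1 (mod 4), exponent 1.
All primes ≡ 3 (mod 4) appear to even exponent (or don't appear), so by the two-squares theorem n IS expressible as a sum of two squares.
Step 3: Build a representation. Here n = 5 · 97 · 149 is a product of primes ≡ 1 (mod 4). Each prime p ≡ 1 (mod 4) is itself a sum of two squares; find a² by testing p − a² for a perfect square:
  5: 5 − 1² = 4 = 2² ⇒ 5 = 1² + 2².
  97: 97 − 1² = 96, 97 − 2² = 93, 97 − 3² = 88, 97 − 4² = 81 = 9² ⇒ 97 = 4² + 9².
  149: 149 − 1² = 148, 149 − 2² = 145, 149 − 3² = 140, 149 − 4² = 133, 149 − 5² = 124, 149 − 6² = 113, 149 − 7² = 100 = 10² ⇒ 149 = 7² + 10².
  Combine using the Brahmagupta–Fibonacci identity (a² + b²)(c² + d²) = (ac − bd)² + (ad + bc)² = (ac + bd)² + (ad − bc)²:
  5 · 97 = 485: from (1² + 2²)(4² + 9²), take (1·4 − 2·9, 1·9 + 2·4) = (4 − 18, 9 + 8) = (-14, 17); dropping signs (only squares matter) gives (14, 17); check 14² + 17² = 196 + 289 = 485 ✓.
  485 · 149 = 72265: from (14² + 17²)(7² + 10²), take (14·7 − 17·10, 14·10 + 17·7) = (98 − 170, 140 + 119) = (-72, 259); dropping signs (only squares matter) gives (72, 259); check 72² + 259² = 5184 + 67081 = 72265 ✓.
Step 4: Order so x ≤ y and verify: 72² + 259² = 5184 + 67081 = 72265 = n. ✓

n = 72265 = 72² + 259² (one valid representation with x ≤ y).


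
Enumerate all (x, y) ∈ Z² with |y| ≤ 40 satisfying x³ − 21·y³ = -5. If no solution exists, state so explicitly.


The equation is x³ - 21y³ = -5. For fixed y, x³ = 21·y³ − 5, so a solution requires the RHS to be a perfect cube.
Strategy: iterate y from -40 to 40, compute RHS = 21·y³ − 5, and check whether it is a (positive or negative) perfect cube.
Check small values of y:
  y = 0: RHS = -5 is not a perfect cube.
  y = 1: RHS = 16 is not a perfect cube.
  y = -1: RHS = -26 is not a perfect cube.
  y = 2: RHS = 163 is not a perfect cube.
  y = -2: RHS = -173 is not a perfect cube.
  y = 3: RHS = 562 is not a perfect cube.
  y = -3: RHS = -572 is not a perfect cube.
Continuing the search up to |y| = 40 finds no solutions either.
No (x, y) in the scanned range satisfies the equation.

No integer solutions with |y| ≤ 40.


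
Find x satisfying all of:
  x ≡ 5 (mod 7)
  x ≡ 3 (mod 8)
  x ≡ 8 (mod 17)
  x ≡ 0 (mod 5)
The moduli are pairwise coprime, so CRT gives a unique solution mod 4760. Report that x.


Product of moduli M = 7 · 8 · 17 · 5 = 4760.
Merge one congruence at a time:
  Start: x ≡ 5 (mod 7).
  Combine with x ≡ 3 (mod 8); new modulus lcm = 56.
    Write x = 5 + 7·t and substitute into x ≡ 3 (mod 8): 7·t ≡ 3 − 5 = -2 (mod 8).
    Reduce coefficients mod 8: 7·t ≡ 6 (mod 8).
    The inverse of 7 mod 8 is 7 (since 7·7 = 49 = 6·8 + 1), so t ≡ 7·6 = 42 ≡ 2 (mod 8).
    Then x = 5 + 7·2 = 19, valid modulo lcm(7, 8) = 56: x ≡ 19 (mod 56).
  Combine with x ≡ 8 (mod 17); new modulus lcm = 952.
    Write x = 19 + 56·t and substitute into x ≡ 8 (mod 17): 56·t ≡ 8 − 19 = -11 (mod 17).
    Reduce coefficients mod 17: 5·t ≡ 6 (mod 17).
    The inverse of 5 mod 17 is 7 (since 5·7 = 35 = 2·17 + 1), so t ≡ 7·6 = 42 ≡ 8 (mod 17).
    Then x = 19 + 56·8 = 467, valid modulo lcm(56, 17) = 952: x ≡ 467 (mod 952).
  Combine with x ≡ 0 (mod 5); new modulus lcm = 4760.
    Write x = 467 + 952·t and substitute into x ≡ 0 (mod 5): 952·t ≡ 0 − 467 = -467 (mod 5).
    Reduce coefficients mod 5: 2·t ≡ 3 (mod 5).
    The inverse of 2 mod 5 is 3 (since 2·3 = 6 = 1·5 + 1), so t ≡ 3·3 = 9 ≡ 4 (mod 5).
    Then x = 467 + 952·4 = 4275, valid modulo lcm(952, 5) = 4760: x ≡ 4275 (mod 4760).
Verify against each original: 4275 mod 7 = 5, 4275 mod 8 = 3, 4275 mod 17 = 8, 4275 mod 5 = 0.

x ≡ 4275 (mod 4760).


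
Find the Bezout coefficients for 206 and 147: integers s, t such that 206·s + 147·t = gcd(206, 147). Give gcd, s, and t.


Euclidean algorithm on (206, 147) — divide until remainder is 0:
  206 = 1 · 147 + 59
  147 = 2 · 59 + 29
  59 = 2 · 29 + 1
  29 = 29 · 1 + 0
gcd(206, 147) = 1.
Track Bezout coefficients alongside the remainders: start with r₀ = 206 = a·1 + b·0 (s = 1, t = 0) and r₁ = 147 = a·0 + b·1 (s = 0, t = 1); each new remainder r_{k+1} = r_{k-1} − q_k·r_k inherits s_{k+1} = s_{k-1} − q_k·s_k, t_{k+1} = t_{k-1} − q_k·t_k, so r_k = a·s_k + b·t_k at every step:
  q = 1: r = 59, s = 1 − 1·0 = 1, t = 0 − 1·1 = -1  (check: 206·1 + 147·(-1) = 59)
  q = 2: r = 29, s = 0 − 2·1 = -2, t = 1 − 2·(-1) = 3  (check: 206·(-2) + 147·3 = 29)
  q = 2: r = 1, s = 1 − 2·(-2) = 5, t = -1 − 2·3 = -7  (check: 206·5 + 147·(-7) = 1)
The row with r = 1 (the gcd) gives the Bezout coefficients s = 5, t = -7.
Result: 206 · (5) + 147 · (-7) = 1.

gcd(206, 147) = 1; s = 5, t = -7 (check: 206·5 + 147·(-7) = 1).


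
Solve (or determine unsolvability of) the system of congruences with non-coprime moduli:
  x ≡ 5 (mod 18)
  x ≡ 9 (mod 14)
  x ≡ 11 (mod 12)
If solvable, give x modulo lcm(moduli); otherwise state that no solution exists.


Moduli 18, 14, 12 are not pairwise coprime, so CRT works modulo lcm(m_i) when all pairwise compatibility conditions hold.
Pairwise compatibility: gcd(m_i, m_j) must divide a_i - a_j for every pair.
Merge one congruence at a time:
  Start: x ≡ 5 (mod 18).
  Combine with x ≡ 9 (mod 14): gcd(18, 14) = 2; 9 - 5 = 4, which IS divisible by 2, so compatible.
    Write x = 5 + 18·t and substitute into x ≡ 9 (mod 14): 18·t ≡ 9 − 5 = 4 (mod 14).
    Divide the congruence (and modulus) by g = 2: 9·t ≡ 2 (mod 7).
    Reduce coefficients mod 7: 2·t ≡ 2 (mod 7).
    The inverse of 2 mod 7 is 4 (since 2·4 = 8 = 1·7 + 1), so t ≡ 4·2 = 8 ≡ 1 (mod 7).
    Then x = 5 + 18·1 = 23, valid modulo lcm(18, 14) = 126: x ≡ 23 (mod 126).
  Combine with x ≡ 11 (mod 12): gcd(126, 12) = 6; 11 - 23 = -12, which IS divisible by 6, so compatible.
    Write x = 23 + 126·t and substitute into x ≡ 11 (mod 12): 126·t ≡ 11 − 23 = -12 (mod 12).
    Divide the congruence (and modulus) by g = 6: 21·t ≡ -2 (mod 2).
    Reduce coefficients mod 2: 1·t ≡ 0 (mod 2).
    So t ≡ 0 (mod 2).
    Then x = 23 + 126·0 = 23, valid modulo lcm(126, 12) = 252: x ≡ 23 (mod 252).
Verify: 23 mod 18 = 5, 23 mod 14 = 9, 23 mod 12 = 11.

x ≡ 23 (mod 252).


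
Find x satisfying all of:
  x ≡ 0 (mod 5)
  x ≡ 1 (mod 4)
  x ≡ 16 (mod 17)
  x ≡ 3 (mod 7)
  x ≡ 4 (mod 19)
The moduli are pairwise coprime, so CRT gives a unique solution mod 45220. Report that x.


Product of moduli M = 5 · 4 · 17 · 7 · 19 = 45220.
Merge one congruence at a time:
  Start: x ≡ 0 (mod 5).
  Combine with x ≡ 1 (mod 4); new modulus lcm = 20.
    Write x = 0 + 5·t and substitute into x ≡ 1 (mod 4): 5·t ≡ 1 − 0 = 1 (mod 4).
    Reduce coefficients mod 4: 1·t ≡ 1 (mod 4).
    So t ≡ 1 (mod 4).
    Then x = 0 + 5·1 = 5, valid modulo lcm(5, 4) = 20: x ≡ 5 (mod 20).
  Combine with x ≡ 16 (mod 17); new modulus lcm = 340.
    Write x = 5 + 20·t and substitute into x ≡ 16 (mod 17): 20·t ≡ 16 − 5 = 11 (mod 17).
    Reduce coefficients mod 17: 3·t ≡ 11 (mod 17).
    The inverse of 3 mod 17 is 6 (since 3·6 = 18 = 1·17 + 1), so t ≡ 6·11 = 66 ≡ 15 (mod 17).
    Then x = 5 + 20·15 = 305, valid modulo lcm(20, 17) = 340: x ≡ 305 (mod 340).
  Combine with x ≡ 3 (mod 7); new modulus lcm = 2380.
    Write x = 305 + 340·t and substitute into x ≡ 3 (mod 7): 340·t ≡ 3 − 305 = -302 (mod 7).
    Reduce coefficients mod 7: 4·t ≡ 6 (mod 7).
    The inverse of 4 mod 7 is 2 (since 4·2 = 8 = 1·7 + 1), so t ≡ 2·6 = 12 ≡ 5 (mod 7).
    Then x = 305 + 340·5 = 2005, valid modulo lcm(340, 7) = 2380: x ≡ 2005 (mod 2380).
  Combine with x ≡ 4 (mod 19); new modulus lcm = 45220.
    Write x = 2005 + 2380·t and substitute into x ≡ 4 (mod 19): 2380·t ≡ 4 − 2005 = -2001 (mod 19).
    Reduce coefficients mod 19: 5·t ≡ 13 (mod 19).
    The inverse of 5 mod 19 is 4 (since 5·4 = 20 = 1·19 + 1), so t ≡ 4·13 = 52 ≡ 14 (mod 19).
    Then x = 2005 + 2380·14 = 35325, valid modulo lcm(2380, 19) = 45220: x ≡ 35325 (mod 45220).
Verify against each original: 35325 mod 5 = 0, 35325 mod 4 = 1, 35325 mod 17 = 16, 35325 mod 7 = 3, 35325 mod 19 = 4.

x ≡ 35325 (mod 45220).


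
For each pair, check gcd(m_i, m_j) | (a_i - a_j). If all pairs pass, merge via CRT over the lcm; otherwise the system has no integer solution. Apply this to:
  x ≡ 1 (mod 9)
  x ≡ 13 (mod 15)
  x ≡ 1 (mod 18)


Moduli 9, 15, 18 are not pairwise coprime, so CRT works modulo lcm(m_i) when all pairwise compatibility conditions hold.
Pairwise compatibility: gcd(m_i, m_j) must divide a_i - a_j for every pair.
Merge one congruence at a time:
  Start: x ≡ 1 (mod 9).
  Combine with x ≡ 13 (mod 15): gcd(9, 15) = 3; 13 - 1 = 12, which IS divisible by 3, so compatible.
    Write x = 1 + 9·t and substitute into x ≡ 13 (mod 15): 9·t ≡ 13 − 1 = 12 (mod 15).
    Divide the congruence (and modulus) by g = 3: 3·t ≡ 4 (mod 5).
    The inverse of 3 mod 5 is 2 (since 3·2 = 6 = 1·5 + 1), so t ≡ 2·4 = 8 ≡ 3 (mod 5).
    Then x = 1 + 9·3 = 28, valid modulo lcm(9, 15) = 45: x ≡ 28 (mod 45).
  Combine with x ≡ 1 (mod 18): gcd(45, 18) = 9; 1 - 28 = -27, which IS divisible by 9, so compatible.
    Write x = 28 + 45·t and substitute into x ≡ 1 (mod 18): 45·t ≡ 1 − 28 = -27 (mod 18).
    Divide the congruence (and modulus) by g = 9: 5·t ≡ -3 (mod 2).
    Reduce coefficients mod 2: 1·t ≡ 1 (mod 2).
    So t ≡ 1 (mod 2).
    Then x = 28 + 45·1 = 73, valid modulo lcm(45, 18) = 90: x ≡ 73 (mod 90).
Verify: 73 mod 9 = 1, 73 mod 15 = 13, 73 mod 18 = 1.

x ≡ 73 (mod 90).


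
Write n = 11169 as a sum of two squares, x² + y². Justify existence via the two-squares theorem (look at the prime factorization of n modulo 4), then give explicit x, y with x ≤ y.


Step 1: Factor n = 11169 = 3^2 · 17 · 73.
Step 2: Check the mod-4 condition on each prime factor: 3 ≡ 3 (mod 4), exponent 2 (must be even); 17 ≡ 1 (mod 4), exponent 1; 73 ≡ 1 (mod 4), exponent 1.
All primes ≡ 3 (mod 4) appear to even exponent (or don't appear), so by the two-squares theorem n IS expressible as a sum of two squares.
Step 3: Build a representation. Group n = k² · m with k = 3 and m = 17 · 73 = 1241 (a product of primes ≡ 1 (mod 4)); a representation of m scales to one of n via (k·x)² + (k·y)² = k²(x² + y²). Each prime p ≡ 1 (mod 4) is itself a sum of two squares; find a² by testing p − a² for a perfect square:
  17: 17 − 1² = 16 = 4² ⇒ 17 = 1² + 4².
  73: 73 − 1² = 72, 73 − 2² = 69, 73 − 3² = 64 = 8² ⇒ 73 = 3² + 8².
  Combine using the Brahmagupta–Fibonacci identity (a² + b²)(c² + d²) = (ac − bd)² + (ad + bc)² = (ac + bd)² + (ad − bc)²:
  17 · 73 = 1241: from (1² + 4²)(3² + 8²), take (1·3 − 4·8, 1·8 + 4·3) = (3 − 32, 8 + 12) = (-29, 20); dropping signs (only squares matter) gives (29, 20); check 29² + 20² = 841 + 400 = 1241 ✓.
  Scale by k = 3: (3·29, 3·20) = (87, 60).
Step 4: Order so x ≤ y and verify: 60² + 87² = 3600 + 7569 = 11169 = n. ✓

n = 11169 = 60² + 87² (one valid representation with x ≤ y).


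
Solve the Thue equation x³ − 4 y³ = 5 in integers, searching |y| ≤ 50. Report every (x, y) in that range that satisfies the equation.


The equation is x³ - 4y³ = 5. For fixed y, x³ = 4·y³ + 5, so a solution requires the RHS to be a perfect cube.
Strategy: iterate y from -50 to 50, compute RHS = 4·y³ + 5, and check whether it is a (positive or negative) perfect cube.
Check small values of y:
  y = 0: RHS = 5 is not a perfect cube.
  y = 1: RHS = 9 is not a perfect cube.
  y = -1: RHS = 1 = (1)³ ⇒ x = 1 works.
  y = 2: RHS = 37 is not a perfect cube.
  y = -2: RHS = -27 = (-3)³ ⇒ x = -3 works.
  y = 3: RHS = 113 is not a perfect cube.
  y = -3: RHS = -103 is not a perfect cube.
Continuing the search up to |y| = 50 finds no further solutions beyond those listed.
Collected solutions: (1, -1), (-3, -2).

Solutions (with |y| ≤ 50): (1, -1), (-3, -2).


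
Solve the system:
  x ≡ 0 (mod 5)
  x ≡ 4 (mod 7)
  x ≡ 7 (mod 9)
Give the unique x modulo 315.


Moduli 5, 7, 9 are pairwise coprime; by CRT there is a unique solution modulo M = 5 · 7 · 9 = 315.
Solve pairwise, accumulating the modulus:
  Start with x ≡ 0 (mod 5).
  Combine with x ≡ 4 (mod 7): since gcd(5, 7) = 1, we get a unique residue mod 35.
    Write x = 0 + 5·t and substitute into x ≡ 4 (mod 7): 5·t ≡ 4 − 0 = 4 (mod 7).
    The inverse of 5 mod 7 is 3 (since 5·3 = 15 = 2·7 + 1), so t ≡ 3·4 = 12 ≡ 5 (mod 7).
    Then x = 0 + 5·5 = 25, valid modulo lcm(5, 7) = 35: x ≡ 25 (mod 35).
  Combine with x ≡ 7 (mod 9): since gcd(35, 9) = 1, we get a unique residue mod 315.
    Write x = 25 + 35·t and substitute into x ≡ 7 (mod 9): 35·t ≡ 7 − 25 = -18 (mod 9).
    Reduce coefficients mod 9: 8·t ≡ 0 (mod 9).
    The inverse of 8 mod 9 is 8 (since 8·8 = 64 = 7·9 + 1), so t ≡ 8·0 = 0 ≡ 0 (mod 9).
    Then x = 25 + 35·0 = 25, valid modulo lcm(35, 9) = 315: x ≡ 25 (mod 315).
Verify: 25 mod 5 = 0 ✓, 25 mod 7 = 4 ✓, 25 mod 9 = 7 ✓.

x ≡ 25 (mod 315).


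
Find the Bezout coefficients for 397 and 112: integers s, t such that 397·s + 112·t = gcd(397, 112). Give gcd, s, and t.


Euclidean algorithm on (397, 112) — divide until remainder is 0:
  397 = 3 · 112 + 61
  112 = 1 · 61 + 51
  61 = 1 · 51 + 10
  51 = 5 · 10 + 1
  10 = 10 · 1 + 0
gcd(397, 112) = 1.
Track Bezout coefficients alongside the remainders: start with r₀ = 397 = a·1 + b·0 (s = 1, t = 0) and r₁ = 112 = a·0 + b·1 (s = 0, t = 1); each new remainder r_{k+1} = r_{k-1} − q_k·r_k inherits s_{k+1} = s_{k-1} − q_k·s_k, t_{k+1} = t_{k-1} − q_k·t_k, so r_k = a·s_k + b·t_k at every step:
  q = 3: r = 61, s = 1 − 3·0 = 1, t = 0 − 3·1 = -3  (check: 397·1 + 112·(-3) = 61)
  q = 1: r = 51, s = 0 − 1·1 = -1, t = 1 − 1·(-3) = 4  (check: 397·(-1) + 112·4 = 51)
  q = 1: r = 10, s = 1 − 1·(-1) = 2, t = -3 − 1·4 = -7  (check: 397·2 + 112·(-7) = 10)
  q = 5: r = 1, s = -1 − 5·2 = -11, t = 4 − 5·(-7) = 39  (check: 397·(-11) + 112·39 = 1)
The row with r = 1 (the gcd) gives the Bezout coefficients s = -11, t = 39.
Result: 397 · (-11) + 112 · (39) = 1.

gcd(397, 112) = 1; s = -11, t = 39 (check: 397·(-11) + 112·39 = 1).


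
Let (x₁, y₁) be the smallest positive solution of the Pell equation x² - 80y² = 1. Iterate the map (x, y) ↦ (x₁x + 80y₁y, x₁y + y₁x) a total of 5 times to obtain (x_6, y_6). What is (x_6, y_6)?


Step 1: Find the fundamental solution (x₁, y₁) of x² - 80y² = 1.
  Expand √80 as a continued fraction. a₀ = ⌊√80⌋ = 8; iterate m_{k+1} = d_k·a_k − m_k, d_{k+1} = (80 − m_{k+1}²)/d_k, a_{k+1} = ⌊(a₀ + m_{k+1})/d_{k+1}⌋ (starting m₀ = 0, d₀ = 1), with convergents p_k = a_k·p_{k-1} + p_{k-2}, q_k = a_k·q_{k-1} + q_{k-2} (p₋₁ = 1, q₋₁ = 0):
  k = 0: a₀ = 8; p₀/q₀ = 8/1; p₀² − 80·q₀² = 64 − 80 = -16.
  k = 1: m = 8, d = 16, a = ⌊(8 + 8)/16⌋ = 1; p/q = (1·8 + 1)/(1·1 + 0) = 9/1; p² − 80·q² = 81 − 80 = 1.
  The first convergent with p² − 80·q² = 1 gives the fundamental solution (x₁, y₁) = (9, 1).
Step 2: Apply the recurrence (x_{n+1}, y_{n+1}) = (x₁x_n + 80y₁y_n, x₁y_n + y₁x_n) repeatedly.
  From (x_1, y_1) = (9, 1): x_2 = 9·9 + 80·1·1 = 161; y_2 = 9·1 + 1·9 = 18.
  From (x_2, y_2) = (161, 18): x_3 = 9·161 + 80·1·18 = 2889; y_3 = 9·18 + 1·161 = 323.
  From (x_3, y_3) = (2889, 323): x_4 = 9·2889 + 80·1·323 = 51841; y_4 = 9·323 + 1·2889 = 5796.
  From (x_4, y_4) = (51841, 5796): x_5 = 9·51841 + 80·1·5796 = 930249; y_5 = 9·5796 + 1·51841 = 104005.
  From (x_5, y_5) = (930249, 104005): x_6 = 9·930249 + 80·1·104005 = 16692641; y_6 = 9·104005 + 1·930249 = 1866294.
Step 3: Verify x_6² - 80·y_6² = 278644263554881 - 278644263554880 = 1 (should be 1). ✓

(x_1, y_1) = (9, 1); (x_6, y_6) = (16692641, 1866294).


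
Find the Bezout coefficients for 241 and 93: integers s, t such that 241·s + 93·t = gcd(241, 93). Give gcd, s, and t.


Euclidean algorithm on (241, 93) — divide until remainder is 0:
  241 = 2 · 93 + 55
  93 = 1 · 55 + 38
  55 = 1 · 38 + 17
  38 = 2 · 17 + 4
  17 = 4 · 4 + 1
  4 = 4 · 1 + 0
gcd(241, 93) = 1.
Track Bezout coefficients alongside the remainders: start with r₀ = 241 = a·1 + b·0 (s = 1, t = 0) and r₁ = 93 = a·0 + b·1 (s = 0, t = 1); each new remainder r_{k+1} = r_{k-1} − q_k·r_k inherits s_{k+1} = s_{k-1} − q_k·s_k, t_{k+1} = t_{k-1} − q_k·t_k, so r_k = a·s_k + b·t_k at every step:
  q = 2: r = 55, s = 1 − 2·0 = 1, t = 0 − 2·1 = -2  (check: 241·1 + 93·(-2) = 55)
  q = 1: r = 38, s = 0 − 1·1 = -1, t = 1 − 1·(-2) = 3  (check: 241·(-1) + 93·3 = 38)
  q = 1: r = 17, s = 1 − 1·(-1) = 2, t = -2 − 1·3 = -5  (check: 241·2 + 93·(-5) = 17)
  q = 2: r = 4, s = -1 − 2·2 = -5, t = 3 − 2·(-5) = 13  (check: 241·(-5) + 93·13 = 4)
  q = 4: r = 1, s = 2 − 4·(-5) = 22, t = -5 − 4·13 = -57  (check: 241·22 + 93·(-57) = 1)
The row with r = 1 (the gcd) gives the Bezout coefficients s = 22, t = -57.
Result: 241 · (22) + 93 · (-57) = 1.

gcd(241, 93) = 1; s = 22, t = -57 (check: 241·22 + 93·(-57) = 1).


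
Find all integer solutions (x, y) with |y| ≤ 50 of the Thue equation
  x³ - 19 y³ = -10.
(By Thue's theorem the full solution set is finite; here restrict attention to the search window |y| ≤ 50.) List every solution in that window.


The equation is x³ - 19y³ = -10. For fixed y, x³ = 19·y³ − 10, so a solution requires the RHS to be a perfect cube.
Strategy: iterate y from -50 to 50, compute RHS = 19·y³ − 10, and check whether it is a (positive or negative) perfect cube.
Check small values of y:
  y = 0: RHS = -10 is not a perfect cube.
  y = 1: RHS = 9 is not a perfect cube.
  y = -1: RHS = -29 is not a perfect cube.
  y = 2: RHS = 142 is not a perfect cube.
  y = -2: RHS = -162 is not a perfect cube.
  y = 3: RHS = 503 is not a perfect cube.
  y = -3: RHS = -523 is not a perfect cube.
Continuing the search up to |y| = 50 finds no solutions either.
No (x, y) in the scanned range satisfies the equation.

No integer solutions with |y| ≤ 50.


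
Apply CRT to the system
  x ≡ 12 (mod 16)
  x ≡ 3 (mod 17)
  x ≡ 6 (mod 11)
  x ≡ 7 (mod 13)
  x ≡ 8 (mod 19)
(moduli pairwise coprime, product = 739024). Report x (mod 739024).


Product of moduli M = 16 · 17 · 11 · 13 · 19 = 739024.
Merge one congruence at a time:
  Start: x ≡ 12 (mod 16).
  Combine with x ≡ 3 (mod 17); new modulus lcm = 272.
    Write x = 12 + 16·t and substitute into x ≡ 3 (mod 17): 16·t ≡ 3 − 12 = -9 (mod 17).
    Reduce coefficients mod 17: 16·t ≡ 8 (mod 17).
    The inverse of 16 mod 17 is 16 (since 16·16 = 256 = 15·17 + 1), so t ≡ 16·8 = 128 ≡ 9 (mod 17).
    Then x = 12 + 16·9 = 156, valid modulo lcm(16, 17) = 272: x ≡ 156 (mod 272).
  Combine with x ≡ 6 (mod 11); new modulus lcm = 2992.
    Write x = 156 + 272·t and substitute into x ≡ 6 (mod 11): 272·t ≡ 6 − 156 = -150 (mod 11).
    Reduce coefficients mod 11: 8·t ≡ 4 (mod 11).
    The inverse of 8 mod 11 is 7 (since 8·7 = 56 = 5·11 + 1), so t ≡ 7·4 = 28 ≡ 6 (mod 11).
    Then x = 156 + 272·6 = 1788, valid modulo lcm(272, 11) = 2992: x ≡ 1788 (mod 2992).
  Combine with x ≡ 7 (mod 13); new modulus lcm = 38896.
    Write x = 1788 + 2992·t and substitute into x ≡ 7 (mod 13): 2992·t ≡ 7 − 1788 = -1781 (mod 13).
    Reduce coefficients mod 13: 2·t ≡ 0 (mod 13).
    The inverse of 2 mod 13 is 7 (since 2·7 = 14 = 1·13 + 1), so t ≡ 7·0 = 0 ≡ 0 (mod 13).
    Then x = 1788 + 2992·0 = 1788, valid modulo lcm(2992, 13) = 38896: x ≡ 1788 (mod 38896).
  Combine with x ≡ 8 (mod 19); new modulus lcm = 739024.
    Write x = 1788 + 38896·t and substitute into x ≡ 8 (mod 19): 38896·t ≡ 8 − 1788 = -1780 (mod 19).
    Reduce coefficients mod 19: 3·t ≡ 6 (mod 19).
    The inverse of 3 mod 19 is 13 (since 3·13 = 39 = 2·19 + 1), so t ≡ 13·6 = 78 ≡ 2 (mod 19).
    Then x = 1788 + 38896·2 = 79580, valid modulo lcm(38896, 19) = 739024: x ≡ 79580 (mod 739024).
Verify against each original: 79580 mod 16 = 12, 79580 mod 17 = 3, 79580 mod 11 = 6, 79580 mod 13 = 7, 79580 mod 19 = 8.

x ≡ 79580 (mod 739024).


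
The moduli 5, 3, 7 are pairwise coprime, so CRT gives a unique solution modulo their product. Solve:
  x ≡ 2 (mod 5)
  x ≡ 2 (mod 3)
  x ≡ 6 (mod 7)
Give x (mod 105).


Moduli 5, 3, 7 are pairwise coprime; by CRT there is a unique solution modulo M = 5 · 3 · 7 = 105.
Solve pairwise, accumulating the modulus:
  Start with x ≡ 2 (mod 5).
  Combine with x ≡ 2 (mod 3): since gcd(5, 3) = 1, we get a unique residue mod 15.
    Write x = 2 + 5·t and substitute into x ≡ 2 (mod 3): 5·t ≡ 2 − 2 = 0 (mod 3).
    Reduce coefficients mod 3: 2·t ≡ 0 (mod 3).
    The inverse of 2 mod 3 is 2 (since 2·2 = 4 = 1·3 + 1), so t ≡ 2·0 = 0 ≡ 0 (mod 3).
    Then x = 2 + 5·0 = 2, valid modulo lcm(5, 3) = 15: x ≡ 2 (mod 15).
  Combine with x ≡ 6 (mod 7): since gcd(15, 7) = 1, we get a unique residue mod 105.
    Write x = 2 + 15·t and substitute into x ≡ 6 (mod 7): 15·t ≡ 6 − 2 = 4 (mod 7).
    Reduce coefficients mod 7: 1·t ≡ 4 (mod 7).
    So t ≡ 4 (mod 7).
    Then x = 2 + 15·4 = 62, valid modulo lcm(15, 7) = 105: x ≡ 62 (mod 105).
Verify: 62 mod 5 = 2 ✓, 62 mod 3 = 2 ✓, 62 mod 7 = 6 ✓.

x ≡ 62 (mod 105).


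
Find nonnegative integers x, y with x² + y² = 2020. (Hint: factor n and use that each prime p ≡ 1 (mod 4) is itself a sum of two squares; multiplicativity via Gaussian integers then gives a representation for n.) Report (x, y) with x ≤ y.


Step 1: Factor n = 2020 = 2^2 · 5 · 101.
Step 2: Check the mod-4 condition on each prime factor: 2 = 2 (special); 5 ≡ 1 (mod 4), exponent 1; 101 ≡ 1 (mod 4), exponent 1.
All primes ≡ 3 (mod 4) appear to even exponent (or don't appear), so by the two-squares theorem n IS expressible as a sum of two squares.
Step 3: Build a representation. Group n = k² · m with k = 2 and m = 5 · 101 = 505 (a product of primes ≡ 1 (mod 4)); a representation of m scales to one of n via (k·x)² + (k·y)² = k²(x² + y²). Each prime p ≡ 1 (mod 4) is itself a sum of two squares; find a² by testing p − a² for a perfect square:
  5: 5 − 1² = 4 = 2² ⇒ 5 = 1² + 2².
  101: 101 − 1² = 100 = 10² ⇒ 101 = 1² + 10².
  Combine using the Brahmagupta–Fibonacci identity (a² + b²)(c² + d²) = (ac − bd)² + (ad + bc)² = (ac + bd)² + (ad − bc)²:
  5 · 101 = 505: from (1² + 2²)(1² + 10²), take (1·1 − 2·10, 1·10 + 2·1) = (1 − 20, 10 + 2) = (-19, 12); dropping signs (only squares matter) gives (19, 12); check 19² + 12² = 361 + 144 = 505 ✓.
  Scale by k = 2: (2·19, 2·12) = (38, 24).
Step 4: Order so x ≤ y and verify: 24² + 38² = 576 + 1444 = 2020 = n. ✓

n = 2020 = 24² + 38² (one valid representation with x ≤ y).


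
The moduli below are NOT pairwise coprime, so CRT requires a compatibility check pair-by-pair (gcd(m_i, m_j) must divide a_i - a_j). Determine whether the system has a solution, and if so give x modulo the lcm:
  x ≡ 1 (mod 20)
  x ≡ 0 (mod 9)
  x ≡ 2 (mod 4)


Moduli 20, 9, 4 are not pairwise coprime, so CRT works modulo lcm(m_i) when all pairwise compatibility conditions hold.
Pairwise compatibility: gcd(m_i, m_j) must divide a_i - a_j for every pair.
Merge one congruence at a time:
  Start: x ≡ 1 (mod 20).
  Combine with x ≡ 0 (mod 9): gcd(20, 9) = 1; 0 - 1 = -1, which IS divisible by 1, so compatible.
    Write x = 1 + 20·t and substitute into x ≡ 0 (mod 9): 20·t ≡ 0 − 1 = -1 (mod 9).
    Reduce coefficients mod 9: 2·t ≡ 8 (mod 9).
    The inverse of 2 mod 9 is 5 (since 2·5 = 10 = 1·9 + 1), so t ≡ 5·8 = 40 ≡ 4 (mod 9).
    Then x = 1 + 20·4 = 81, valid modulo lcm(20, 9) = 180: x ≡ 81 (mod 180).
  Combine with x ≡ 2 (mod 4): gcd(180, 4) = 4, and 2 - 81 = -79 is NOT divisible by 4.
    ⇒ system is inconsistent (no integer solution).

No solution (the system is inconsistent).


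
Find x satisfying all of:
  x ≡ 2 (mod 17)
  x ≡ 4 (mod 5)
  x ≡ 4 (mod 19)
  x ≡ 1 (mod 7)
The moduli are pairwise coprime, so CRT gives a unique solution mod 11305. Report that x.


Product of moduli M = 17 · 5 · 19 · 7 = 11305.
Merge one congruence at a time:
  Start: x ≡ 2 (mod 17).
  Combine with x ≡ 4 (mod 5); new modulus lcm = 85.
    Write x = 2 + 17·t and substitute into x ≡ 4 (mod 5): 17·t ≡ 4 − 2 = 2 (mod 5).
    Reduce coefficients mod 5: 2·t ≡ 2 (mod 5).
    The inverse of 2 mod 5 is 3 (since 2·3 = 6 = 1·5 + 1), so t ≡ 3·2 = 6 ≡ 1 (mod 5).
    Then x = 2 + 17·1 = 19, valid modulo lcm(17, 5) = 85: x ≡ 19 (mod 85).
  Combine with x ≡ 4 (mod 19); new modulus lcm = 1615.
    Write x = 19 + 85·t and substitute into x ≡ 4 (mod 19): 85·t ≡ 4 − 19 = -15 (mod 19).
    Reduce coefficients mod 19: 9·t ≡ 4 (mod 19).
    The inverse of 9 mod 19 is 17 (since 9·17 = 153 = 8·19 + 1), so t ≡ 17·4 = 68 ≡ 11 (mod 19).
    Then x = 19 + 85·11 = 954, valid modulo lcm(85, 19) = 1615: x ≡ 954 (mod 1615).
  Combine with x ≡ 1 (mod 7); new modulus lcm = 11305.
    Write x = 954 + 1615·t and substitute into x ≡ 1 (mod 7): 1615·t ≡ 1 − 954 = -953 (mod 7).
    Reduce coefficients mod 7: 5·t ≡ 6 (mod 7).
    The inverse of 5 mod 7 is 3 (since 5·3 = 15 = 2·7 + 1), so t ≡ 3·6 = 18 ≡ 4 (mod 7).
    Then x = 954 + 1615·4 = 7414, valid modulo lcm(1615, 7) = 11305: x ≡ 7414 (mod 11305).
Verify against each original: 7414 mod 17 = 2, 7414 mod 5 = 4, 7414 mod 19 = 4, 7414 mod 7 = 1.

x ≡ 7414 (mod 11305).


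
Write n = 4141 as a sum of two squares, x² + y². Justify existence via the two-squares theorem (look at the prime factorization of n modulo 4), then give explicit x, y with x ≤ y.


Step 1: Factor n = 4141 = 41 · 101.
Step 2: Check the mod-4 condition on each prime factor: 41 ≡ 1 (mod 4), exponent 1; 101 ≡ 1 (mod 4), exponent 1.
All primes ≡ 3 (mod 4) appear to even exponent (or don't appear), so by the two-squares theorem n IS expressible as a sum of two squares.
Step 3: Build a representation. Here n = 41 · 101 is a product of primes ≡ 1 (mod 4). Each prime p ≡ 1 (mod 4) is itself a sum of two squares; find a² by testing p − a² for a perfect square:
  41: 41 − 1² = 40, 41 − 2² = 37, 41 − 3² = 32, 41 − 4² = 25 = 5² ⇒ 41 = 4² + 5².
  101: 101 − 1² = 100 = 10² ⇒ 101 = 1² + 10².
  Combine using the Brahmagupta–Fibonacci identity (a² + b²)(c² + d²) = (ac − bd)² + (ad + bc)² = (ac + bd)² + (ad − bc)²:
  41 · 101 = 4141: from (4² + 5²)(1² + 10²), take (4·1 − 5·10, 4·10 + 5·1) = (4 − 50, 40 + 5) = (-46, 45); dropping signs (only squares matter) gives (46, 45); check 46² + 45² = 2116 + 2025 = 4141 ✓.
Step 4: Order so x ≤ y and verify: 45² + 46² = 2025 + 2116 = 4141 = n. ✓

n = 4141 = 45² + 46² (one valid representation with x ≤ y).
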